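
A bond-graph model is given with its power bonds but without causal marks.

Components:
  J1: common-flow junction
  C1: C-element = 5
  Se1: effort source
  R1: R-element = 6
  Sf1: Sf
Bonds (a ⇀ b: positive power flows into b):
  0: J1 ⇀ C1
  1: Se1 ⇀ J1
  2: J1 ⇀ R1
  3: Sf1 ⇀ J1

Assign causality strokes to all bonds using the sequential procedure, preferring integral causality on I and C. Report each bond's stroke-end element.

#0 →J1
#1 →J1
#2 →J1
#3 →Sf1

b1 stroke at J1  (Se1 fixes effort; stroke away)
b3 stroke at Sf1  (source Sf1 imposes f)
b0 stroke at J1  (common-f at J1 fixed by 3)
b2 stroke at J1  (1-jn J1 has f-setter on 3)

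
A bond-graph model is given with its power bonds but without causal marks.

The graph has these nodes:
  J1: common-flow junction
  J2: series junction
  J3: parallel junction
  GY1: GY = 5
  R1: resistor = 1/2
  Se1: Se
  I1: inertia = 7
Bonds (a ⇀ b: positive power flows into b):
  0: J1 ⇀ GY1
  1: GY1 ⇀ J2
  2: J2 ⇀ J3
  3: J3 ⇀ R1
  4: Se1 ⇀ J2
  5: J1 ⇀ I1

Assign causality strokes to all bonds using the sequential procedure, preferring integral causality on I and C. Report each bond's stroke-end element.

#4 stroke at J2  (Se1: effort source, stroke at far end)
#5 stroke at I1  (I1 outputs flow p/I1)
#0 stroke at J1  (J1: bond 5 brought flow, rest push out)
#1 stroke at J2  (GY1: gyrator matches bond 0)
#2 stroke at J3  (J2: last free bond brings flow in)
#3 stroke at R1  (J3 effort already set via bond 2)

#0 stroke→J1
#1 stroke→J2
#2 stroke→J3
#3 stroke→R1
#4 stroke→J2
#5 stroke→I1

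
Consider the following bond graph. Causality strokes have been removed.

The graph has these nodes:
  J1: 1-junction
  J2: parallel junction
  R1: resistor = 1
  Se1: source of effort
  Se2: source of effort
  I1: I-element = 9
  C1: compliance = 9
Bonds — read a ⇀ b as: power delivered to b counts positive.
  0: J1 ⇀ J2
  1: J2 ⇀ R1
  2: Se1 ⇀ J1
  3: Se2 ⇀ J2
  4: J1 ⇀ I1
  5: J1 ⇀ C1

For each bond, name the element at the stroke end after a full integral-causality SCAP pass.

β0 stroke at J1
β1 stroke at R1
β2 stroke at J1
β3 stroke at J2
β4 stroke at I1
β5 stroke at J1

β2 stroke at J1  (Se1 (Se) sets effort on bond)
β3 stroke at J2  (source Se2 imposes e)
β0 stroke at J1  (J2 effort already set via bond 3)
β1 stroke at R1  (common-e at J2 fixed by 3)
β4 stroke at I1  (I1 outputs flow p/I1)
β5 stroke at J1  (common-f at J1 fixed by 4)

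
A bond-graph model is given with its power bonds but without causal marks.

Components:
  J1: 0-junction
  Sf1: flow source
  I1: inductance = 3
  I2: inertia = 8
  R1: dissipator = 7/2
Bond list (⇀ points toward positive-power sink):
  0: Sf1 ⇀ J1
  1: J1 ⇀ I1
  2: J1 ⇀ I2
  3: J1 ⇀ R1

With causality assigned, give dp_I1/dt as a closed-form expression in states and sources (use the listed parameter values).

#0 |Sf1  (Sf1: flow source, stroke at near end)
#1 |I1  (prefer integral on I1)
#2 |I2  (I2: I, integral causality)
#3 |J1  (J1: last free bond brings effort in)

dp_I1/dt = 7*F_Sf1/2 - 7*p_I1/6 - 7*p_I2/16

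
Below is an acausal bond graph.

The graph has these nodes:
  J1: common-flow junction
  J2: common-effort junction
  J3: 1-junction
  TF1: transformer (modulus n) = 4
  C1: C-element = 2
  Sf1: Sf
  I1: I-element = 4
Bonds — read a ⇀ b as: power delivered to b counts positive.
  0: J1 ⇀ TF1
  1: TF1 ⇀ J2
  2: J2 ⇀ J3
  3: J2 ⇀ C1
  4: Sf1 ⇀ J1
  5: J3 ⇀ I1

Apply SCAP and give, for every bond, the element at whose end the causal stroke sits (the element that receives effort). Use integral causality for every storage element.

#0 →J1
#1 →TF1
#2 →J3
#3 →J2
#4 →Sf1
#5 →I1

β4 stroke at Sf1  (Sf1 (Sf) sets flow on bond)
β0 stroke at J1  (J1: bond 4 brought flow, rest push out)
β1 stroke at TF1  (TF1: transformer flips bond 0)
β3 stroke at J2  (C1 outputs effort q/C1)
β2 stroke at J3  (J2: bond 3 brought effort, rest push out)
β5 stroke at I1  (only one flow-in slot at J3)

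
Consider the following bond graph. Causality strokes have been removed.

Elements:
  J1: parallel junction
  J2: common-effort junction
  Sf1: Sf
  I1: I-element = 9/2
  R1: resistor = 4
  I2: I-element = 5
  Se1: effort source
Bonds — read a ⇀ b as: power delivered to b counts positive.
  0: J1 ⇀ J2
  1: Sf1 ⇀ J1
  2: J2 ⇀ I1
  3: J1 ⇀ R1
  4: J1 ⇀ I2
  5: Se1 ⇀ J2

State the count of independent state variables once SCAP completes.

bond 1 →Sf1  (source Sf1 imposes f)
bond 5 →J2  (source Se1 imposes e)
bond 0 →J1  (J2: bond 5 brought effort, rest push out)
bond 2 →I1  (common-e at J2 fixed by 5)
bond 3 →R1  (J1 effort already set via bond 0)
bond 4 →I2  (J1 effort already set via bond 0)

2  (I1, I2 all integral)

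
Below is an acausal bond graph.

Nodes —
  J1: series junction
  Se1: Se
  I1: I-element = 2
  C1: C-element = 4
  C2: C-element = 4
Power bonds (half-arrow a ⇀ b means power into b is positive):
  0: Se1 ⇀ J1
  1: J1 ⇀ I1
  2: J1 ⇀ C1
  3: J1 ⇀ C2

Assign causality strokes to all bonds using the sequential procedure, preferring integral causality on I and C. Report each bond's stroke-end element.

β0 stroke at J1
β1 stroke at I1
β2 stroke at J1
β3 stroke at J1

bond 0 |J1  (source Se1 imposes e)
bond 1 |I1  (I1: I, integral causality)
bond 2 |J1  (J1: bond 1 brought flow, rest push out)
bond 3 |J1  (1-jn J1 has f-setter on 1)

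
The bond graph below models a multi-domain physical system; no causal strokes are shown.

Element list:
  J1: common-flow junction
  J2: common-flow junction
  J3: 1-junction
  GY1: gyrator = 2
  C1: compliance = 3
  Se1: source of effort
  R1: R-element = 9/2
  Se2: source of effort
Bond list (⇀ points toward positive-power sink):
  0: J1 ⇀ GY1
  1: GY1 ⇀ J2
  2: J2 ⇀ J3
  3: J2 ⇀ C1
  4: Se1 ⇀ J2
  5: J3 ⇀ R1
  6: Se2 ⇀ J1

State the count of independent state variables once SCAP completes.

1  (C1 all integral)

#4 stroke at J2  (source Se1 imposes e)
#6 stroke at J1  (source Se2 imposes e)
#0 stroke at GY1  (J1: last free bond brings flow in)
#1 stroke at GY1  (through GY1, causality inverts; strokes same side of GY1)
#2 stroke at J2  (common-f at J2 fixed by 1)
#3 stroke at J2  (common-f at J2 fixed by 1)
#5 stroke at J3  (1-jn J3 has f-setter on 2)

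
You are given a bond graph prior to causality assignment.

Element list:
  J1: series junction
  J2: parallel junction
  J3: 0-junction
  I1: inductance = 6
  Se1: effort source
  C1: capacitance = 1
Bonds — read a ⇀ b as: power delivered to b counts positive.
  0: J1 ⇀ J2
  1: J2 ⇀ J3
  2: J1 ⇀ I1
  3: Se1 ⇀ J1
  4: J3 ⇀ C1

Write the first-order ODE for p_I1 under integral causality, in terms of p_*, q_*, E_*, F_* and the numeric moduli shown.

dp_I1/dt = E_Se1 - q_C1

#3 →J1  (Se1 (Se) sets effort on bond)
#2 →I1  (I1 outputs flow p/I1)
#0 →J1  (1-jn J1 has f-setter on 2)
#1 →J2  (closing 0-jn rule on J2)
#4 →J3  (J3: last free bond brings effort in)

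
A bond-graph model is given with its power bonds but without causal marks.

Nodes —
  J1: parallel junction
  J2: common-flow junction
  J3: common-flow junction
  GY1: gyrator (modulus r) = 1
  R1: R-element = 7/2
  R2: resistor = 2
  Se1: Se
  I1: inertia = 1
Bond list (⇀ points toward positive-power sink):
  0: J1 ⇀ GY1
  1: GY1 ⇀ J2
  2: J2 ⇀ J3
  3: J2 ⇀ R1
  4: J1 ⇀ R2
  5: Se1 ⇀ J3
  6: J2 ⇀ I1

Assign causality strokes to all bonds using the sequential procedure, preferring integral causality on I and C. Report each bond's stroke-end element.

#5 stroke→J3  (Se1: effort source, stroke at far end)
#2 stroke→J2  (only one flow-in slot at J3)
#6 stroke→I1  (I1 integral (f out))
#1 stroke→J2  (1-jn J2 has f-setter on 6)
#3 stroke→J2  (common-f at J2 fixed by 6)
#0 stroke→J1  (GY1: gyrator matches bond 1)
#4 stroke→R2  (J1 effort already set via bond 0)

b0 stroke→J1
b1 stroke→J2
b2 stroke→J2
b3 stroke→J2
b4 stroke→R2
b5 stroke→J3
b6 stroke→I1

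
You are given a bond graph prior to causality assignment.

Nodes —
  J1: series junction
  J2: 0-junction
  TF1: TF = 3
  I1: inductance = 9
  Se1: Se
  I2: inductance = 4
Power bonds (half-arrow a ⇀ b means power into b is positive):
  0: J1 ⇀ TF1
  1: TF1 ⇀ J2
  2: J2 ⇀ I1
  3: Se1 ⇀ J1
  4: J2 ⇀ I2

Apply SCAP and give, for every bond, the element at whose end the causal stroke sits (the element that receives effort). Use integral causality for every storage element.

β3 stroke at J1  (Se1 (Se) sets effort on bond)
β0 stroke at TF1  (closing 1-jn rule on J1)
β1 stroke at J2  (TF1: transformer flips bond 0)
β2 stroke at I1  (J2 effort already set via bond 1)
β4 stroke at I2  (common-e at J2 fixed by 1)

β0 stroke→TF1
β1 stroke→J2
β2 stroke→I1
β3 stroke→J1
β4 stroke→I2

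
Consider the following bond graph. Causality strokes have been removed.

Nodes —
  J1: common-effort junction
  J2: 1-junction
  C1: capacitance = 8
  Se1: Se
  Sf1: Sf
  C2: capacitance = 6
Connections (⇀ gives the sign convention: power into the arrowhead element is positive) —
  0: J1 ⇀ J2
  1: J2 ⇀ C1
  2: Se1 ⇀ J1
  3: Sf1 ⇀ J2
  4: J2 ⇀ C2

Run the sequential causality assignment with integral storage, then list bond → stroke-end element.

bond 0 stroke at J2
bond 1 stroke at J2
bond 2 stroke at J1
bond 3 stroke at Sf1
bond 4 stroke at J2

β2 |J1  (Se1 fixes effort; stroke away)
β3 |Sf1  (Sf1 fixes flow; stroke at Sf1)
β0 |J2  (J1 effort already set via bond 2)
β1 |J2  (1-jn J2 has f-setter on 3)
β4 |J2  (common-f at J2 fixed by 3)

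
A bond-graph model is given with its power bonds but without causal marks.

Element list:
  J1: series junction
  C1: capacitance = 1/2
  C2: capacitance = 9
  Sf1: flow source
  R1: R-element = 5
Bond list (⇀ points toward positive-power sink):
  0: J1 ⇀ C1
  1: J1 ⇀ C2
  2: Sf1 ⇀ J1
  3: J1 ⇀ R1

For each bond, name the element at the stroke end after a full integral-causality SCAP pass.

bond 0 stroke at J1
bond 1 stroke at J1
bond 2 stroke at Sf1
bond 3 stroke at J1

#2 →Sf1  (source Sf1 imposes f)
#0 →J1  (1-jn J1 has f-setter on 2)
#1 →J1  (J1: bond 2 brought flow, rest push out)
#3 →J1  (J1: bond 2 brought flow, rest push out)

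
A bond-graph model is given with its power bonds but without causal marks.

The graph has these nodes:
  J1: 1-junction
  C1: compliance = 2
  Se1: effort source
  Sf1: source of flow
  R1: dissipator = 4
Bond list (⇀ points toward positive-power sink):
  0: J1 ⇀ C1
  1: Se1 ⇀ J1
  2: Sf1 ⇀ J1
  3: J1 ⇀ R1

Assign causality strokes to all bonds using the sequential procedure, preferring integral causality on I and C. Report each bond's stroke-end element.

β1 →J1  (Se1 fixes effort; stroke away)
β2 →Sf1  (Sf1 fixes flow; stroke at Sf1)
β0 →J1  (J1 flow already set via bond 2)
β3 →J1  (common-f at J1 fixed by 2)

bond 0 stroke→J1
bond 1 stroke→J1
bond 2 stroke→Sf1
bond 3 stroke→J1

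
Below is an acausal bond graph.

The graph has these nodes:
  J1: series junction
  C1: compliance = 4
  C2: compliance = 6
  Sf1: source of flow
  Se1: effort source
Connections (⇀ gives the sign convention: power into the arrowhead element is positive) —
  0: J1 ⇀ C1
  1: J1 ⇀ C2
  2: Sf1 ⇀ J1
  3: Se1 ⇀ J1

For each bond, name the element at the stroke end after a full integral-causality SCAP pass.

bond 0 |J1
bond 1 |J1
bond 2 |Sf1
bond 3 |J1

bond 2 →Sf1  (Sf1 (Sf) sets flow on bond)
bond 3 →J1  (Se1: effort source, stroke at far end)
bond 0 →J1  (1-jn J1 has f-setter on 2)
bond 1 →J1  (J1 flow already set via bond 2)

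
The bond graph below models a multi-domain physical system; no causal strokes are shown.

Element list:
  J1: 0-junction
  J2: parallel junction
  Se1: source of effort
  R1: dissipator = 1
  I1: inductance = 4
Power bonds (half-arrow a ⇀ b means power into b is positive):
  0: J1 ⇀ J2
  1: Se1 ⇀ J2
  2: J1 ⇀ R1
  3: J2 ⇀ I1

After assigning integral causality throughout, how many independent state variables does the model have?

β1 |J2  (Se1: effort source, stroke at far end)
β0 |J1  (0-jn J2 has e-setter on 1)
β3 |I1  (J2: bond 1 brought effort, rest push out)
β2 |R1  (common-e at J1 fixed by 0)

1  (I1 all integral)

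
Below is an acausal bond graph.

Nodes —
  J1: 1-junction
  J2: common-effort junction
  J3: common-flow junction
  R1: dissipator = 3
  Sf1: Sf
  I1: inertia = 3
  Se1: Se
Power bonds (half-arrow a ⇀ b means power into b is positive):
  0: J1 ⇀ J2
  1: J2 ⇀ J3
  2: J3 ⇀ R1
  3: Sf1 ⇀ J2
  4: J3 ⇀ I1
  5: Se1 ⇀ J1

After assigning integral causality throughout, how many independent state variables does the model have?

1  (I1 all integral)

b3 stroke→Sf1  (Sf1: flow source, stroke at near end)
b5 stroke→J1  (source Se1 imposes e)
b0 stroke→J2  (closing 1-jn rule on J1)
b1 stroke→J3  (J2: bond 0 brought effort, rest push out)
b4 stroke→I1  (I1: I, integral causality)
b2 stroke→J3  (1-jn J3 has f-setter on 4)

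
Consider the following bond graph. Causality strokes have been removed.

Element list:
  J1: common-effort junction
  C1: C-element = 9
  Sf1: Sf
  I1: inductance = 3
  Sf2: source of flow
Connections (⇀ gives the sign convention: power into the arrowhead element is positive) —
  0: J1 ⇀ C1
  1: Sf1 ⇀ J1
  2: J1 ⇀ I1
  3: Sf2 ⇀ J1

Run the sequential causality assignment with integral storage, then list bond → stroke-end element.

b1 stroke at Sf1  (source Sf1 imposes f)
b3 stroke at Sf2  (source Sf2 imposes f)
b0 stroke at J1  (C1 outputs effort q/C1)
b2 stroke at I1  (0-jn J1 has e-setter on 0)

β0 stroke at J1
β1 stroke at Sf1
β2 stroke at I1
β3 stroke at Sf2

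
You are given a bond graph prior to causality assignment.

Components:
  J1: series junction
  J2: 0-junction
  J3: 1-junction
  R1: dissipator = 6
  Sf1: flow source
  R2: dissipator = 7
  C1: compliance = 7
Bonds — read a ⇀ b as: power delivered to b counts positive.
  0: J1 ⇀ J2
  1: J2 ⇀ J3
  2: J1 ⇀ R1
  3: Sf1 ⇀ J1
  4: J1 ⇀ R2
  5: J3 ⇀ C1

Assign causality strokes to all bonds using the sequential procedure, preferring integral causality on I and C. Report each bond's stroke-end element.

bond 3 →Sf1  (Sf1 (Sf) sets flow on bond)
bond 0 →J1  (1-jn J1 has f-setter on 3)
bond 2 →J1  (J1: bond 3 brought flow, rest push out)
bond 4 →J1  (J1: bond 3 brought flow, rest push out)
bond 1 →J2  (only one effort-in slot at J2)
bond 5 →J3  (1-jn J3 has f-setter on 1)

β0 |J1
β1 |J2
β2 |J1
β3 |Sf1
β4 |J1
β5 |J3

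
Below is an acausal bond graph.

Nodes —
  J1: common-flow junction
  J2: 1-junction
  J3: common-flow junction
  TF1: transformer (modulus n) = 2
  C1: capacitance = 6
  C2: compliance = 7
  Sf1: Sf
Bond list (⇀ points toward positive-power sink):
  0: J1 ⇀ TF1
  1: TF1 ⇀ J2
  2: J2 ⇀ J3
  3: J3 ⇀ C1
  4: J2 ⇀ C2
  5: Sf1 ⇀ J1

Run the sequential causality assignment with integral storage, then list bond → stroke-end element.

#5 stroke→Sf1  (Sf1 fixes flow; stroke at Sf1)
#0 stroke→J1  (J1: bond 5 brought flow, rest push out)
#1 stroke→TF1  (TF1: transformer flips bond 0)
#2 stroke→J2  (J2: bond 1 brought flow, rest push out)
#4 stroke→J2  (common-f at J2 fixed by 1)
#3 stroke→J3  (J3: bond 2 brought flow, rest push out)

b0 stroke→J1
b1 stroke→TF1
b2 stroke→J2
b3 stroke→J3
b4 stroke→J2
b5 stroke→Sf1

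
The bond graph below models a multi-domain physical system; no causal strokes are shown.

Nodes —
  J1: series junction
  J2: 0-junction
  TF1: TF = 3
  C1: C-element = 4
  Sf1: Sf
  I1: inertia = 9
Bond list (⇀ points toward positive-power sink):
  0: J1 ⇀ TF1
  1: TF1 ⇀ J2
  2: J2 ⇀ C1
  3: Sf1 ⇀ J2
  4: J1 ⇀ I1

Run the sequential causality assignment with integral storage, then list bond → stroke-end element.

β3 stroke→Sf1  (source Sf1 imposes f)
β2 stroke→J2  (C1: C, integral causality)
β1 stroke→TF1  (0-jn J2 has e-setter on 2)
β0 stroke→J1  (through TF1, causality passes straight; one stroke at TF1)
β4 stroke→I1  (J1: last free bond brings flow in)

β0 stroke→J1
β1 stroke→TF1
β2 stroke→J2
β3 stroke→Sf1
β4 stroke→I1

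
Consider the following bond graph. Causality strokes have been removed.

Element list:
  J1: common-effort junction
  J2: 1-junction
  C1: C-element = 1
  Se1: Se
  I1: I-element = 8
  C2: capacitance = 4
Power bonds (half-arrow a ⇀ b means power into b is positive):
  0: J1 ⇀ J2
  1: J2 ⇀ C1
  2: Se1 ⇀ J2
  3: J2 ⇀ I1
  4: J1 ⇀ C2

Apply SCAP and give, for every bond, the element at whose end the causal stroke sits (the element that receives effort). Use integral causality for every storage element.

b2 stroke at J2  (Se1: effort source, stroke at far end)
b1 stroke at J2  (C1 integral (e out))
b3 stroke at I1  (prefer integral on I1)
b0 stroke at J2  (common-f at J2 fixed by 3)
b4 stroke at J1  (only one effort-in slot at J1)

#0 |J2
#1 |J2
#2 |J2
#3 |I1
#4 |J1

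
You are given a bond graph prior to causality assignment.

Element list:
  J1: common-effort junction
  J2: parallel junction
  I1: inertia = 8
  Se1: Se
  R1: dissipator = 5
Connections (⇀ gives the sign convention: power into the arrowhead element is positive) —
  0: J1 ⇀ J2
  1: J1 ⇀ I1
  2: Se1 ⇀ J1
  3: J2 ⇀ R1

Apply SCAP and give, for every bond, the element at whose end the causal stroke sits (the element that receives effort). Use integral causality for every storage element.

bond 0 |J2
bond 1 |I1
bond 2 |J1
bond 3 |R1

bond 2 →J1  (Se1 (Se) sets effort on bond)
bond 0 →J2  (common-e at J1 fixed by 2)
bond 1 →I1  (J1 effort already set via bond 2)
bond 3 →R1  (common-e at J2 fixed by 0)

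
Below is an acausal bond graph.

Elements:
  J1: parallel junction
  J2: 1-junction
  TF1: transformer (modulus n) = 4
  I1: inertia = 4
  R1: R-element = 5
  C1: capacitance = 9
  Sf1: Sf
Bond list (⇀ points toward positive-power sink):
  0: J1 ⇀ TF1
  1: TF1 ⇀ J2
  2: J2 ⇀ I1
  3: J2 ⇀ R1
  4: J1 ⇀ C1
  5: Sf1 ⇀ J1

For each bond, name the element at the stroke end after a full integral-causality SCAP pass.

b5 |Sf1  (source Sf1 imposes f)
b2 |I1  (I1: I, integral causality)
b1 |J2  (J2 flow already set via bond 2)
b3 |J2  (1-jn J2 has f-setter on 2)
b0 |TF1  (TF1 one-in-one-out from 1)
b4 |J1  (J1: last free bond brings effort in)

b0 |TF1
b1 |J2
b2 |I1
b3 |J2
b4 |J1
b5 |Sf1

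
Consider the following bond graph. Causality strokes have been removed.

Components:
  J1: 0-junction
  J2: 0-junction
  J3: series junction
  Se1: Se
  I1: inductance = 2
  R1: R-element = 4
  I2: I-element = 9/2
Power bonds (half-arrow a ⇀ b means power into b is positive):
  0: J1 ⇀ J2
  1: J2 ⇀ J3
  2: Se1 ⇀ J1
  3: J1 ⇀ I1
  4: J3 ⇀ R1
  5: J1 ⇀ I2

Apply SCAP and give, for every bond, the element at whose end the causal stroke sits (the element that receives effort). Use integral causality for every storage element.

β2 |J1  (Se1: effort source, stroke at far end)
β0 |J2  (J1: bond 2 brought effort, rest push out)
β3 |I1  (J1: bond 2 brought effort, rest push out)
β5 |I2  (J1 effort already set via bond 2)
β1 |J3  (J2: bond 0 brought effort, rest push out)
β4 |R1  (only one flow-in slot at J3)

b0 |J2
b1 |J3
b2 |J1
b3 |I1
b4 |R1
b5 |I2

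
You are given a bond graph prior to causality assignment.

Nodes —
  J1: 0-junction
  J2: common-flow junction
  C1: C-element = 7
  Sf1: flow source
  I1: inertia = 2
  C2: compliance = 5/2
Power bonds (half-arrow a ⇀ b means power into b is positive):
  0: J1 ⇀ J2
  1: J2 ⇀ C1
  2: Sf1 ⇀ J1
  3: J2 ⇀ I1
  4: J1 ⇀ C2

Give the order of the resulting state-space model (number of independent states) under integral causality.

#2 stroke→Sf1  (source Sf1 imposes f)
#1 stroke→J2  (C1 integral (e out))
#3 stroke→I1  (prefer integral on I1)
#0 stroke→J2  (J2 flow already set via bond 3)
#4 stroke→J1  (only one effort-in slot at J1)

3  (C1, C2, I1 all integral)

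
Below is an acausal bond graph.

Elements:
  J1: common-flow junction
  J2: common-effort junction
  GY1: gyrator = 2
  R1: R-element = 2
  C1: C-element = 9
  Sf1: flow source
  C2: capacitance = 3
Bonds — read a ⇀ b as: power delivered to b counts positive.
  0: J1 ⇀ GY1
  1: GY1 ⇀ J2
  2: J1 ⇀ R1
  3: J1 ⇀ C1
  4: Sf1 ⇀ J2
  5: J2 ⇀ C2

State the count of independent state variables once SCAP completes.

2  (C1, C2 all integral)

b4 stroke→Sf1  (Sf1 (Sf) sets flow on bond)
b3 stroke→J1  (C1 integral (e out))
b5 stroke→J2  (C2: C, integral causality)
b1 stroke→GY1  (J2 effort already set via bond 5)
b0 stroke→GY1  (GY GY1: same side as bond 1)
b2 stroke→J1  (J1: bond 0 brought flow, rest push out)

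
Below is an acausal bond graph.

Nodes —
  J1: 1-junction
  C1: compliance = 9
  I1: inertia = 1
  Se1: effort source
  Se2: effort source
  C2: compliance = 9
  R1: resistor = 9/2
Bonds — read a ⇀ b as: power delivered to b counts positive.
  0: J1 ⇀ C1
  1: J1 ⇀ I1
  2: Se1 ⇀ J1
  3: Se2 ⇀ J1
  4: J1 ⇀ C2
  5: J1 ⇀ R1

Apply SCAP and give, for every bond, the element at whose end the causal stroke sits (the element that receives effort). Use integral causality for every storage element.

#0 stroke→J1
#1 stroke→I1
#2 stroke→J1
#3 stroke→J1
#4 stroke→J1
#5 stroke→J1

β2 stroke→J1  (Se1: effort source, stroke at far end)
β3 stroke→J1  (source Se2 imposes e)
β0 stroke→J1  (C1: C, integral causality)
β1 stroke→I1  (I1: I, integral causality)
β4 stroke→J1  (J1 flow already set via bond 1)
β5 stroke→J1  (common-f at J1 fixed by 1)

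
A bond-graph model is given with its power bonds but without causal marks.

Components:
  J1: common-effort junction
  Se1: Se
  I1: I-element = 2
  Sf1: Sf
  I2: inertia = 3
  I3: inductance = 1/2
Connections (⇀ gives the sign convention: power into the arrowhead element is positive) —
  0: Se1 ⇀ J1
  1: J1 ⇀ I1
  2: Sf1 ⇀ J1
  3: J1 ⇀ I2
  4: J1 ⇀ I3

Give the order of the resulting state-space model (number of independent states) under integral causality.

3  (I1, I2, I3 all integral)

bond 0 |J1  (Se1: effort source, stroke at far end)
bond 2 |Sf1  (Sf1: flow source, stroke at near end)
bond 1 |I1  (0-jn J1 has e-setter on 0)
bond 3 |I2  (J1 effort already set via bond 0)
bond 4 |I3  (0-jn J1 has e-setter on 0)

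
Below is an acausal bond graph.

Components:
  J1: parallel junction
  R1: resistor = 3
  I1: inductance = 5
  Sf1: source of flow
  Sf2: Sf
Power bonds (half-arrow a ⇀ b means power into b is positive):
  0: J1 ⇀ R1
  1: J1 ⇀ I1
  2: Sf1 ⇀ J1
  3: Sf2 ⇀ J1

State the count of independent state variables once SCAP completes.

β2 →Sf1  (Sf1 (Sf) sets flow on bond)
β3 →Sf2  (source Sf2 imposes f)
β1 →I1  (I1: I, integral causality)
β0 →J1  (closing 0-jn rule on J1)

1  (I1 all integral)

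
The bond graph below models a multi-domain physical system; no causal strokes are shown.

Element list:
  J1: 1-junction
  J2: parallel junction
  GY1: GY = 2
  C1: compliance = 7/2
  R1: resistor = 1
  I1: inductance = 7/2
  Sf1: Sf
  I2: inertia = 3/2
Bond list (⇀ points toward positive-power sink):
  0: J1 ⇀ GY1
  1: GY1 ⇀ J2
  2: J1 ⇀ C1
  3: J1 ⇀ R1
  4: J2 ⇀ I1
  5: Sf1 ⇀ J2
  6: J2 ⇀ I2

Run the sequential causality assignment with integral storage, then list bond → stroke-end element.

b5 |Sf1  (Sf1: flow source, stroke at near end)
b2 |J1  (C1: C, integral causality)
b4 |I1  (I1 integral (f out))
b6 |I2  (I2 integral (f out))
b1 |J2  (closing 0-jn rule on J2)
b0 |J1  (GY1: gyrator matches bond 1)
b3 |R1  (J1 needs exactly one f-in)

β0 →J1
β1 →J2
β2 →J1
β3 →R1
β4 →I1
β5 →Sf1
β6 →I2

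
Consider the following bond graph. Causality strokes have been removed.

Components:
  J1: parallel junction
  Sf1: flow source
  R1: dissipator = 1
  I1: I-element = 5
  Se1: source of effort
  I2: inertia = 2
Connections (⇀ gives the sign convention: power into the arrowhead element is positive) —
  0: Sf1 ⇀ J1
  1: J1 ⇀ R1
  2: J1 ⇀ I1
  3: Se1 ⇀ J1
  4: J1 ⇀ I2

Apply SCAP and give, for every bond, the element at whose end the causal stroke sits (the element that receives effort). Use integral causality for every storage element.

b0 |Sf1  (Sf1 (Sf) sets flow on bond)
b3 |J1  (Se1: effort source, stroke at far end)
b1 |R1  (J1 effort already set via bond 3)
b2 |I1  (0-jn J1 has e-setter on 3)
b4 |I2  (0-jn J1 has e-setter on 3)

b0 |Sf1
b1 |R1
b2 |I1
b3 |J1
b4 |I2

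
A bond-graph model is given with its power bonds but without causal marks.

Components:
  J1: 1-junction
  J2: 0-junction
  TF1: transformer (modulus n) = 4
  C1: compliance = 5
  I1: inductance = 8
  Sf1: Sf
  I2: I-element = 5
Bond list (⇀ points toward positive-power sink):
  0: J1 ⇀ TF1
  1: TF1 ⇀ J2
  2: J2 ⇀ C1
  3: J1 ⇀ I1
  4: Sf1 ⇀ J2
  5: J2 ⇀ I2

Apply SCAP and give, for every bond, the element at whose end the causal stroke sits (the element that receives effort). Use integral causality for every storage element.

β0 |J1
β1 |TF1
β2 |J2
β3 |I1
β4 |Sf1
β5 |I2

bond 4 →Sf1  (Sf1 fixes flow; stroke at Sf1)
bond 2 →J2  (C1 outputs effort q/C1)
bond 1 →TF1  (common-e at J2 fixed by 2)
bond 5 →I2  (common-e at J2 fixed by 2)
bond 0 →J1  (TF TF1: opposite of bond 1)
bond 3 →I1  (J1 needs exactly one f-in)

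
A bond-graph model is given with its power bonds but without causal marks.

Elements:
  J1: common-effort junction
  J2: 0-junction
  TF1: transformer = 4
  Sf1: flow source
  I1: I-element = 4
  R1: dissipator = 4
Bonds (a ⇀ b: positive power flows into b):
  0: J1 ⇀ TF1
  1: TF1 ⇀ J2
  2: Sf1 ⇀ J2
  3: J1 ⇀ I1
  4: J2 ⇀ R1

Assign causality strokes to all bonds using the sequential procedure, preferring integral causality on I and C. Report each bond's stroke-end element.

bond 2 stroke at Sf1  (Sf1: flow source, stroke at near end)
bond 3 stroke at I1  (I1 outputs flow p/I1)
bond 0 stroke at J1  (closing 0-jn rule on J1)
bond 1 stroke at TF1  (TF1: transformer flips bond 0)
bond 4 stroke at J2  (J2 needs exactly one e-in)

#0 |J1
#1 |TF1
#2 |Sf1
#3 |I1
#4 |J2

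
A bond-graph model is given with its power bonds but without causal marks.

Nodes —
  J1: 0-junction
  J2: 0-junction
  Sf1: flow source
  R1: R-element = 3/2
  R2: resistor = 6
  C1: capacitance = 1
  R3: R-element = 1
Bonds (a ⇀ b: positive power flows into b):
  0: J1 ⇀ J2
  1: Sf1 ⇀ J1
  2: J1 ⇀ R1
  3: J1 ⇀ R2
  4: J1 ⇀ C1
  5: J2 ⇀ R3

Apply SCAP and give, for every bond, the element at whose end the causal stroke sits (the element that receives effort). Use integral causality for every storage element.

bond 1 stroke→Sf1  (Sf1: flow source, stroke at near end)
bond 4 stroke→J1  (C1 integral (e out))
bond 0 stroke→J2  (0-jn J1 has e-setter on 4)
bond 2 stroke→R1  (common-e at J1 fixed by 4)
bond 3 stroke→R2  (common-e at J1 fixed by 4)
bond 5 stroke→R3  (J2 effort already set via bond 0)

bond 0 stroke→J2
bond 1 stroke→Sf1
bond 2 stroke→R1
bond 3 stroke→R2
bond 4 stroke→J1
bond 5 stroke→R3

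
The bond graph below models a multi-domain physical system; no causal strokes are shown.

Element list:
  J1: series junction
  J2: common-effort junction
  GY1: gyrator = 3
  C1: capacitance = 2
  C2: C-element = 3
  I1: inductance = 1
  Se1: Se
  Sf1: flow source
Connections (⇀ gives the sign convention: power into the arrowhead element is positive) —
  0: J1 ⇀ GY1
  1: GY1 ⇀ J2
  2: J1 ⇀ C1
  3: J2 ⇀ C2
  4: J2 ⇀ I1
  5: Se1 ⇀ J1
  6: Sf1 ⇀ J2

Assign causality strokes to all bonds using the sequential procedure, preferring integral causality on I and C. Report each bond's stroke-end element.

β5 |J1  (source Se1 imposes e)
β6 |Sf1  (Sf1: flow source, stroke at near end)
β2 |J1  (C1: C, integral causality)
β0 |GY1  (only one flow-in slot at J1)
β1 |GY1  (GY1: gyrator matches bond 0)
β3 |J2  (prefer integral on C2)
β4 |I1  (J2 effort already set via bond 3)

β0 stroke→GY1
β1 stroke→GY1
β2 stroke→J1
β3 stroke→J2
β4 stroke→I1
β5 stroke→J1
β6 stroke→Sf1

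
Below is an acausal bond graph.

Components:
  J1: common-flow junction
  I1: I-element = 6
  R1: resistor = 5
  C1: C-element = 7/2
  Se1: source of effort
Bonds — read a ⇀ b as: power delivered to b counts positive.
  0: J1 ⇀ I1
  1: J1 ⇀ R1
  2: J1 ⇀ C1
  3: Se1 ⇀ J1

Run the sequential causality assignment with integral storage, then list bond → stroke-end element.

bond 0 →I1
bond 1 →J1
bond 2 →J1
bond 3 →J1

b3 |J1  (Se1 fixes effort; stroke away)
b0 |I1  (I1 integral (f out))
b1 |J1  (J1 flow already set via bond 0)
b2 |J1  (J1 flow already set via bond 0)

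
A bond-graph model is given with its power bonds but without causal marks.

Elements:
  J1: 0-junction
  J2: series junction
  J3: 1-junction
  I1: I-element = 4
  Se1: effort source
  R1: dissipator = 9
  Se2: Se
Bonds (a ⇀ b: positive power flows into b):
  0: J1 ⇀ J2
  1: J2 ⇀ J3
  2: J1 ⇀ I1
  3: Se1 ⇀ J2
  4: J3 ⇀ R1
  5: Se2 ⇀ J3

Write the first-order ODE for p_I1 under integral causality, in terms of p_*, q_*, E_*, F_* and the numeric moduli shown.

bond 3 stroke at J2  (Se1 (Se) sets effort on bond)
bond 5 stroke at J3  (Se2 fixes effort; stroke away)
bond 2 stroke at I1  (prefer integral on I1)
bond 0 stroke at J1  (only one effort-in slot at J1)
bond 1 stroke at J2  (1-jn J2 has f-setter on 0)
bond 4 stroke at J3  (1-jn J3 has f-setter on 1)

dp_I1/dt = -E_Se1 - E_Se2 - 9*p_I1/4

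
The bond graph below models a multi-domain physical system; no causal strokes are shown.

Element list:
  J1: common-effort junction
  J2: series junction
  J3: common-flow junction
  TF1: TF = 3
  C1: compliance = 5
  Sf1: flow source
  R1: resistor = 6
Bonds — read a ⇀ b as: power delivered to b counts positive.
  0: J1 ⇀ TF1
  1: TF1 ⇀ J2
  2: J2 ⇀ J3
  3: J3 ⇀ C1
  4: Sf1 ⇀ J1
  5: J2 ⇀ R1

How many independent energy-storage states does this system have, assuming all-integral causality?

β4 |Sf1  (Sf1 (Sf) sets flow on bond)
β0 |J1  (closing 0-jn rule on J1)
β1 |TF1  (TF TF1: opposite of bond 0)
β2 |J2  (1-jn J2 has f-setter on 1)
β5 |J2  (common-f at J2 fixed by 1)
β3 |J3  (common-f at J3 fixed by 2)

1  (C1 all integral)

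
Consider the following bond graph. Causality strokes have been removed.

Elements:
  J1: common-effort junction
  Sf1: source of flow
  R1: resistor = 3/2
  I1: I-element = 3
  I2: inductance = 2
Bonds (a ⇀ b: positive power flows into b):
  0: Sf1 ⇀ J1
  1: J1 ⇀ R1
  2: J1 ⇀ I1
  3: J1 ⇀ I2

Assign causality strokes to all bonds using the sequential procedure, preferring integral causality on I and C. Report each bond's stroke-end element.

#0 stroke at Sf1
#1 stroke at J1
#2 stroke at I1
#3 stroke at I2

bond 0 stroke→Sf1  (source Sf1 imposes f)
bond 2 stroke→I1  (I1: I, integral causality)
bond 3 stroke→I2  (I2 integral (f out))
bond 1 stroke→J1  (only one effort-in slot at J1)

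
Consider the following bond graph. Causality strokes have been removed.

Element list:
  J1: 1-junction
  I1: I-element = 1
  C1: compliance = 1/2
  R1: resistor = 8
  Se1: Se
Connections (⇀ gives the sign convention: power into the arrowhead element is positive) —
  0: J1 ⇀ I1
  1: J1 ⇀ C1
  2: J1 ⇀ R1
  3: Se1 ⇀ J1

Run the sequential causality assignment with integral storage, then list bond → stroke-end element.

β0 stroke at I1
β1 stroke at J1
β2 stroke at J1
β3 stroke at J1

b3 |J1  (Se1 (Se) sets effort on bond)
b0 |I1  (I1 integral (f out))
b1 |J1  (J1 flow already set via bond 0)
b2 |J1  (J1: bond 0 brought flow, rest push out)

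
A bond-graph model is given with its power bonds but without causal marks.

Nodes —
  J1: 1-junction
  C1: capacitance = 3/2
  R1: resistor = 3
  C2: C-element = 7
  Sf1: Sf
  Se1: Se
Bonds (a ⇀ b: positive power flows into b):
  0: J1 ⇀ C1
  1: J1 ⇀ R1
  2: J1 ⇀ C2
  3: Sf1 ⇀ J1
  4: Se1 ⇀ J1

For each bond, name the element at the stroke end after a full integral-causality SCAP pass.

b3 |Sf1  (Sf1 (Sf) sets flow on bond)
b4 |J1  (Se1 (Se) sets effort on bond)
b0 |J1  (J1: bond 3 brought flow, rest push out)
b1 |J1  (common-f at J1 fixed by 3)
b2 |J1  (1-jn J1 has f-setter on 3)

bond 0 stroke→J1
bond 1 stroke→J1
bond 2 stroke→J1
bond 3 stroke→Sf1
bond 4 stroke→J1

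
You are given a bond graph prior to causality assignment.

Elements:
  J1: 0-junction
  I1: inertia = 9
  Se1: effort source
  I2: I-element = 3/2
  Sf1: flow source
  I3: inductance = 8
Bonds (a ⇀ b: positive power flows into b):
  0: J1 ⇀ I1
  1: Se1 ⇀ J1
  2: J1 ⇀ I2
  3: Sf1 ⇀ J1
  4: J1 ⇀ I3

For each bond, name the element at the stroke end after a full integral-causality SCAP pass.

b0 stroke at I1
b1 stroke at J1
b2 stroke at I2
b3 stroke at Sf1
b4 stroke at I3

b1 stroke→J1  (Se1: effort source, stroke at far end)
b3 stroke→Sf1  (source Sf1 imposes f)
b0 stroke→I1  (J1 effort already set via bond 1)
b2 stroke→I2  (common-e at J1 fixed by 1)
b4 stroke→I3  (0-jn J1 has e-setter on 1)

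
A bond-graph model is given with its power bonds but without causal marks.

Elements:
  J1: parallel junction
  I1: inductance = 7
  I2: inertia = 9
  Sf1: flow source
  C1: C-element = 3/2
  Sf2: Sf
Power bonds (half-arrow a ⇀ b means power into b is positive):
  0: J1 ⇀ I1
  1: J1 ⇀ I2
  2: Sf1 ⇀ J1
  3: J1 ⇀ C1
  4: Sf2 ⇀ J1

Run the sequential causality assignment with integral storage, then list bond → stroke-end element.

bond 0 →I1
bond 1 →I2
bond 2 →Sf1
bond 3 →J1
bond 4 →Sf2

β2 →Sf1  (Sf1 (Sf) sets flow on bond)
β4 →Sf2  (Sf2 fixes flow; stroke at Sf2)
β0 →I1  (prefer integral on I1)
β1 →I2  (I2: I, integral causality)
β3 →J1  (J1 needs exactly one e-in)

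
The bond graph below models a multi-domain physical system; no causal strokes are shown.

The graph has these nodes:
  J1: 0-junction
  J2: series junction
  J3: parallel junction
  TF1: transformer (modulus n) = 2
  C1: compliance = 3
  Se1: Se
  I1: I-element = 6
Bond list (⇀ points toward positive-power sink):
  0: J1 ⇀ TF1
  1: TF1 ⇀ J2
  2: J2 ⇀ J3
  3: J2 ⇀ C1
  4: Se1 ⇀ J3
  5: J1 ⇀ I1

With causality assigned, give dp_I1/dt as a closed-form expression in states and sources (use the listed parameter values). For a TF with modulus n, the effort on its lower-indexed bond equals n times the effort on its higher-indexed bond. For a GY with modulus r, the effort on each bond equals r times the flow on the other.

β4 →J3  (Se1 fixes effort; stroke away)
β2 →J2  (J3 effort already set via bond 4)
β3 →J2  (prefer integral on C1)
β1 →TF1  (J2 needs exactly one f-in)
β0 →J1  (TF TF1: opposite of bond 1)
β5 →I1  (J1 effort already set via bond 0)

dp_I1/dt = 2*E_Se1 + 2*q_C1/3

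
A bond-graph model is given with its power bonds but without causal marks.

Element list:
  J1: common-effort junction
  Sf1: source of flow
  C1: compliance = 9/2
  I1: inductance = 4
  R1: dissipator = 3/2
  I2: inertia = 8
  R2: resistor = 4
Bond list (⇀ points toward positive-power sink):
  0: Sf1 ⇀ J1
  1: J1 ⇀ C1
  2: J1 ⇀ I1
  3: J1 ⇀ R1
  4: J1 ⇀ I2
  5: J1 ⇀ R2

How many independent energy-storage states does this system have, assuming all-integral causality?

b0 |Sf1  (Sf1: flow source, stroke at near end)
b1 |J1  (prefer integral on C1)
b2 |I1  (J1: bond 1 brought effort, rest push out)
b3 |R1  (0-jn J1 has e-setter on 1)
b4 |I2  (0-jn J1 has e-setter on 1)
b5 |R2  (J1 effort already set via bond 1)

3  (C1, I1, I2 all integral)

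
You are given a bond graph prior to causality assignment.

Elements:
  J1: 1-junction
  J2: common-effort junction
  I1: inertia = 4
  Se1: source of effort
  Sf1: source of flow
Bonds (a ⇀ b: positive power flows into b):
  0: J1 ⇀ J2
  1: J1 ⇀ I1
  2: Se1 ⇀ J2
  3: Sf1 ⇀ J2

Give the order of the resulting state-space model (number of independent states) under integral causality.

1  (I1 all integral)

β2 →J2  (Se1: effort source, stroke at far end)
β3 →Sf1  (Sf1: flow source, stroke at near end)
β0 →J1  (common-e at J2 fixed by 2)
β1 →I1  (closing 1-jn rule on J1)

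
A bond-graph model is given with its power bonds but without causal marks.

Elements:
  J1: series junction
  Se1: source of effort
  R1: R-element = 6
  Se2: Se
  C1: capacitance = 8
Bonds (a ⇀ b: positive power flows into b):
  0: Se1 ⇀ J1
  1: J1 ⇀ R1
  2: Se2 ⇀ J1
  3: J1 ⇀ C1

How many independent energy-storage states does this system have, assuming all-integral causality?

β0 stroke at J1  (source Se1 imposes e)
β2 stroke at J1  (Se2: effort source, stroke at far end)
β3 stroke at J1  (prefer integral on C1)
β1 stroke at R1  (J1: last free bond brings flow in)

1  (C1 all integral)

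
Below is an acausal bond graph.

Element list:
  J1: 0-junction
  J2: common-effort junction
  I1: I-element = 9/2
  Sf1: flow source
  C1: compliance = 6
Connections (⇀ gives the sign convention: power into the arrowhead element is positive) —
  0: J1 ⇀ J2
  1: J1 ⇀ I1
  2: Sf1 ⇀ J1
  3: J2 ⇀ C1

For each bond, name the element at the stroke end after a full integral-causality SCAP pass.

β0 stroke at J1
β1 stroke at I1
β2 stroke at Sf1
β3 stroke at J2

b2 |Sf1  (source Sf1 imposes f)
b1 |I1  (I1: I, integral causality)
b0 |J1  (closing 0-jn rule on J1)
b3 |J2  (only one effort-in slot at J2)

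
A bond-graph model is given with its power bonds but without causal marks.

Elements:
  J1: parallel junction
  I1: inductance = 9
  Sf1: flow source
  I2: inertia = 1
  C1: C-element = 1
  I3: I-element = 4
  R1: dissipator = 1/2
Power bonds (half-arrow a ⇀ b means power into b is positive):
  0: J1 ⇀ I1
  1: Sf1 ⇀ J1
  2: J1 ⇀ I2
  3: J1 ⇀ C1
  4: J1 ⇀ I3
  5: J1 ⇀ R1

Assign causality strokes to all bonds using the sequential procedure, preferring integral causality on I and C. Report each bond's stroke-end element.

β0 stroke at I1
β1 stroke at Sf1
β2 stroke at I2
β3 stroke at J1
β4 stroke at I3
β5 stroke at R1

#1 |Sf1  (Sf1: flow source, stroke at near end)
#0 |I1  (I1: I, integral causality)
#2 |I2  (prefer integral on I2)
#3 |J1  (C1: C, integral causality)
#4 |I3  (common-e at J1 fixed by 3)
#5 |R1  (common-e at J1 fixed by 3)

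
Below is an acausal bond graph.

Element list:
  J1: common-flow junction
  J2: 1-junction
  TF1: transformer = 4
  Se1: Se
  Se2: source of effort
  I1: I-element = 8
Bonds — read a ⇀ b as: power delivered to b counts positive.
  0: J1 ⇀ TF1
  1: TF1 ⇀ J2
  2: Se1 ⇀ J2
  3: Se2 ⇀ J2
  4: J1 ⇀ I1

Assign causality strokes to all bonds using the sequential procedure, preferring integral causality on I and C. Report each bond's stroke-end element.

β2 stroke at J2  (Se1 fixes effort; stroke away)
β3 stroke at J2  (Se2 (Se) sets effort on bond)
β1 stroke at TF1  (closing 1-jn rule on J2)
β0 stroke at J1  (TF1 one-in-one-out from 1)
β4 stroke at I1  (closing 1-jn rule on J1)

β0 |J1
β1 |TF1
β2 |J2
β3 |J2
β4 |I1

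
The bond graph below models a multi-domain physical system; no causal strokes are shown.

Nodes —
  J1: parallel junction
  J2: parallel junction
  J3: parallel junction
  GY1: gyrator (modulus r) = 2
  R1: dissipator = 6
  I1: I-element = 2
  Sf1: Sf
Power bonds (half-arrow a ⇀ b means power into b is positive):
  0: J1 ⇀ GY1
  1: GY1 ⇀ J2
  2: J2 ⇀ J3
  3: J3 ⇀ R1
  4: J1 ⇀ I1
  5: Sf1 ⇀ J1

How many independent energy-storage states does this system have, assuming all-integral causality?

b5 →Sf1  (source Sf1 imposes f)
b4 →I1  (prefer integral on I1)
b0 →J1  (J1: last free bond brings effort in)
b1 →J2  (GY1 both-in/both-out from 0)
b2 →J3  (J2: bond 1 brought effort, rest push out)
b3 →R1  (J3: bond 2 brought effort, rest push out)

1  (I1 all integral)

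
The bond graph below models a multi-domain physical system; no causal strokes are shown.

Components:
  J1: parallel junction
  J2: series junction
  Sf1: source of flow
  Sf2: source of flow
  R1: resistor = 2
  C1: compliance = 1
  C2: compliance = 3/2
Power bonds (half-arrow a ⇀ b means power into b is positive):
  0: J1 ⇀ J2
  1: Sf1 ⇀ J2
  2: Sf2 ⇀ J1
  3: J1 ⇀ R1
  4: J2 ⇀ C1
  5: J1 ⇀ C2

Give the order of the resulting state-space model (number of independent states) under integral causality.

2  (C1, C2 all integral)

bond 1 →Sf1  (Sf1 (Sf) sets flow on bond)
bond 2 →Sf2  (Sf2 (Sf) sets flow on bond)
bond 0 →J2  (1-jn J2 has f-setter on 1)
bond 4 →J2  (J2: bond 1 brought flow, rest push out)
bond 5 →J1  (prefer integral on C2)
bond 3 →R1  (J1 effort already set via bond 5)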